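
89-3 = 86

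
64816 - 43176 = 21640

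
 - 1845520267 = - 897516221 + -948004046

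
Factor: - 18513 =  - 3^2*11^2*17^1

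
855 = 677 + 178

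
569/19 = 29 + 18/19 = 29.95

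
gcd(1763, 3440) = 43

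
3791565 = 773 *4905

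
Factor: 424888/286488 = 3^( - 2)*23^( - 1) * 307^1 = 307/207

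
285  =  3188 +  - 2903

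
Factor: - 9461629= -887^1 * 10667^1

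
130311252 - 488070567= - 357759315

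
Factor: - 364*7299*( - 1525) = 2^2*3^2*5^2*7^1*13^1*61^1*811^1= 4051674900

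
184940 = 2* 92470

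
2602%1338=1264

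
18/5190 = 3/865  =  0.00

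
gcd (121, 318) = 1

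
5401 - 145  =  5256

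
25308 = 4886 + 20422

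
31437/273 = 1497/13 =115.15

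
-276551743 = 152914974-429466717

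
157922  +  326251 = 484173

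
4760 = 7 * 680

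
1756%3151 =1756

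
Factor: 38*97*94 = 2^2*19^1 * 47^1*97^1 = 346484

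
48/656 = 3/41 = 0.07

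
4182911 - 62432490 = - 58249579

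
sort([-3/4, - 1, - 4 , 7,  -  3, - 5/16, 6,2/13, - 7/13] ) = [-4, - 3, - 1, - 3/4, - 7/13, - 5/16 , 2/13,6, 7] 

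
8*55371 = 442968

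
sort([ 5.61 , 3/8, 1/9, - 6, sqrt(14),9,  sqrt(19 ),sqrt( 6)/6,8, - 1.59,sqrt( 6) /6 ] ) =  [ - 6, - 1.59,  1/9,3/8 , sqrt( 6)/6,sqrt(6) /6, sqrt(14),sqrt( 19), 5.61, 8, 9 ]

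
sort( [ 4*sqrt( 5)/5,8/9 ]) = [ 8/9, 4*sqrt(5 ) /5]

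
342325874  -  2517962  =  339807912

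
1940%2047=1940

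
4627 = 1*4627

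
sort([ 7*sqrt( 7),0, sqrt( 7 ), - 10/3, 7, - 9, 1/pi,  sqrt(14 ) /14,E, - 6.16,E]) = [-9, - 6.16, - 10/3,0,sqrt ( 14) /14, 1/pi, sqrt(7), E, E, 7,7*sqrt( 7 ) ] 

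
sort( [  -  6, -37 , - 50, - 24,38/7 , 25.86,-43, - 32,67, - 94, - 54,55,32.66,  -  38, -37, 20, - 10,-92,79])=[-94,-92, -54,-50 , -43, - 38, - 37,-37, - 32,-24, - 10,-6,38/7, 20,25.86,32.66, 55,67,  79]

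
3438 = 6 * 573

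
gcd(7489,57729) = 1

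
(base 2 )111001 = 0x39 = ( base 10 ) 57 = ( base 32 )1P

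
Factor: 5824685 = 5^1*1164937^1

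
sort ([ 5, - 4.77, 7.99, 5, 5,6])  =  [-4.77,5,5,5,6,7.99]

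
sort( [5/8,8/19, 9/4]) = [ 8/19,5/8, 9/4]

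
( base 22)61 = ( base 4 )2011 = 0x85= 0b10000101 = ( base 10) 133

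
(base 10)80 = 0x50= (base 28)2o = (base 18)48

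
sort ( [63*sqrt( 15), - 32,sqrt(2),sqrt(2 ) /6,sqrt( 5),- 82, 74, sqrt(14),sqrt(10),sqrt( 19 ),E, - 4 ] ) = [- 82,  -  32,- 4, sqrt( 2) /6, sqrt(2), sqrt( 5 ),E,sqrt( 10),sqrt( 14), sqrt(19),74,63*sqrt(15)]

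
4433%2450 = 1983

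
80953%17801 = 9749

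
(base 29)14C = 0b1111001001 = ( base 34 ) sh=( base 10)969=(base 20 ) 289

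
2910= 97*30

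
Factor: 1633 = 23^1*71^1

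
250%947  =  250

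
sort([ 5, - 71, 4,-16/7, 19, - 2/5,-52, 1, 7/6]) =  [ - 71, - 52, - 16/7, - 2/5, 1, 7/6,4 , 5, 19 ] 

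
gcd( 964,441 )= 1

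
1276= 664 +612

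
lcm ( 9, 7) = 63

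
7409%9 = 2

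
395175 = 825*479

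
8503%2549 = 856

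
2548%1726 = 822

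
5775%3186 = 2589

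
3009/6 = 501+1/2 = 501.50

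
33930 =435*78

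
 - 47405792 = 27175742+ -74581534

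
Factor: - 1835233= -109^1*113^1*149^1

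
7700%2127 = 1319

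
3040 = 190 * 16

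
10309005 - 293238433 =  -282929428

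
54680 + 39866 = 94546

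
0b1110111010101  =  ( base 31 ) 7TB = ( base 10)7637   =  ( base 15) 23e2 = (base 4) 1313111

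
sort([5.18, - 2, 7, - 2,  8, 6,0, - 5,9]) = [ - 5, - 2, - 2 , 0,5.18, 6, 7 , 8, 9 ] 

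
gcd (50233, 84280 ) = 1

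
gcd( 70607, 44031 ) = 1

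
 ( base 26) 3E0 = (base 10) 2392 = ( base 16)958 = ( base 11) 1885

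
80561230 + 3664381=84225611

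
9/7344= 1/816 = 0.00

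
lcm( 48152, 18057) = 144456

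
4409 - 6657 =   -  2248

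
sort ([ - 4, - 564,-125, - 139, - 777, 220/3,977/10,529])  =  [ - 777, - 564, - 139 , - 125, - 4,220/3, 977/10,529]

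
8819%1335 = 809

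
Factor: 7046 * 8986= 2^2*13^1*271^1 * 4493^1 = 63315356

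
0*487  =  0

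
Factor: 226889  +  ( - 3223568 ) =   -  3^1*7^1*142699^1= -2996679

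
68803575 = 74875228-6071653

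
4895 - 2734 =2161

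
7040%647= 570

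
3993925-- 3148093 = 7142018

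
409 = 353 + 56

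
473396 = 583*812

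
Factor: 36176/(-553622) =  - 56/857 = - 2^3*7^1*857^(- 1)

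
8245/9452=485/556 = 0.87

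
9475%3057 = 304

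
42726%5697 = 2847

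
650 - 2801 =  - 2151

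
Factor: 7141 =37^1*193^1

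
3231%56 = 39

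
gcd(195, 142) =1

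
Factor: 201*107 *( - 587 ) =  - 12624609 = - 3^1*67^1*107^1*587^1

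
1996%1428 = 568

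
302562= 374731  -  72169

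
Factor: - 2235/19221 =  - 5/43  =  - 5^1  *  43^ ( - 1 ) 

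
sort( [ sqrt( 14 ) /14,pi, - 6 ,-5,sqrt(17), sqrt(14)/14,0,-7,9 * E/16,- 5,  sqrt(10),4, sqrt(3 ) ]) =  [ - 7, - 6, - 5, - 5,  0,sqrt( 14) /14,sqrt( 14 )/14, 9 * E/16,sqrt(3 ),pi, sqrt ( 10 ),4, sqrt( 17 )]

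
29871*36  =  1075356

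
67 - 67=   0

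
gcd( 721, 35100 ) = 1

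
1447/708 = 2 + 31/708 =2.04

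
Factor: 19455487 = 19^1 *1023973^1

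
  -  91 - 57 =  - 148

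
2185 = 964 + 1221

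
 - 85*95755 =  - 8139175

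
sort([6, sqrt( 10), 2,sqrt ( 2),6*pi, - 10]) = [ - 10, sqrt(2), 2, sqrt( 10),  6, 6 *pi ]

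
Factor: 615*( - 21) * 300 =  - 3874500 = - 2^2*3^3* 5^3*7^1 * 41^1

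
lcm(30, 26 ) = 390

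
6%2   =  0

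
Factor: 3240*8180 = 2^5 * 3^4*5^2*409^1 = 26503200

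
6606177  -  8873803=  - 2267626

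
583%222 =139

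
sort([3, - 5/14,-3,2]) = [ -3, -5/14,2,  3]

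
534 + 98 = 632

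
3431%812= 183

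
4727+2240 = 6967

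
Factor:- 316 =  - 2^2*79^1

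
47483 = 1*47483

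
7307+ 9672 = 16979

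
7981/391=347/17  =  20.41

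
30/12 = 5/2 = 2.50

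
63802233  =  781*81693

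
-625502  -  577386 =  - 1202888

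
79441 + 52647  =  132088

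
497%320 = 177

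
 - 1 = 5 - 6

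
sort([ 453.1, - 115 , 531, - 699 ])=[-699, - 115, 453.1, 531 ]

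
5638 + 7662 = 13300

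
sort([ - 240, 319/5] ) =[ - 240,319/5]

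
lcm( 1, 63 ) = 63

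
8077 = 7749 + 328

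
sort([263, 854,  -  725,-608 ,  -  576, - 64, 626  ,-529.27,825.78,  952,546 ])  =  [ - 725,  -  608, - 576 ,-529.27 , - 64, 263, 546,  626, 825.78, 854,952 ]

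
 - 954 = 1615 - 2569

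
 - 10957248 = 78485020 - 89442268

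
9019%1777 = 134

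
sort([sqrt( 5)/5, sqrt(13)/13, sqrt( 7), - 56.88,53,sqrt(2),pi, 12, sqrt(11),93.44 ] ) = [-56.88, sqrt( 13)/13,sqrt( 5 ) /5,sqrt( 2), sqrt( 7), pi, sqrt( 11), 12,53,93.44] 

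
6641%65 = 11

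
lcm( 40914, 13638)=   40914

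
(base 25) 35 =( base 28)2o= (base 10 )80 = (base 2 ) 1010000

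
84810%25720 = 7650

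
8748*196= 1714608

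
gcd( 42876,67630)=2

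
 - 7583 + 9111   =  1528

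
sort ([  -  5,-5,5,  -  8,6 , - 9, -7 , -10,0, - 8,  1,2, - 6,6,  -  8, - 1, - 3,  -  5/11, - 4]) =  [ - 10, - 9, - 8,  -  8, - 8 ,-7,- 6, - 5,- 5, - 4,-3, - 1, - 5/11,0,1,2,5,6 , 6 ]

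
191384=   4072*47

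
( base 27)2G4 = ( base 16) 766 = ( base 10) 1894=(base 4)131212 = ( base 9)2534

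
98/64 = 1+17/32 = 1.53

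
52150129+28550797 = 80700926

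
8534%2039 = 378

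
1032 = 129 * 8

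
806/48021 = 806/48021= 0.02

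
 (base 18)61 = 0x6d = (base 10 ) 109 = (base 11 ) 9a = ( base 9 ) 131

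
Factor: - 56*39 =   -  2184  =  -2^3*3^1*7^1*13^1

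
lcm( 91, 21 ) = 273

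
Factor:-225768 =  - 2^3*3^1*23^1 *409^1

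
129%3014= 129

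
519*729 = 378351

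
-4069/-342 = 4069/342 = 11.90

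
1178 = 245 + 933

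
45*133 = 5985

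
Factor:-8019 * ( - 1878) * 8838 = 133097469516 = 2^2*3^9* 11^1 * 313^1* 491^1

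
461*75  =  34575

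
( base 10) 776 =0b1100001000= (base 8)1410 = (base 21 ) 1FK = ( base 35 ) m6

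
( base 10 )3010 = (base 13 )14A7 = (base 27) 43D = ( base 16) BC2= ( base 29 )3GN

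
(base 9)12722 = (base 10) 8606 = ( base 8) 20636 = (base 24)EME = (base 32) 8CU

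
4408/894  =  2204/447 = 4.93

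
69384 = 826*84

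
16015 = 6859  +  9156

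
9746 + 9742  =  19488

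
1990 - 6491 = -4501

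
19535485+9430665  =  28966150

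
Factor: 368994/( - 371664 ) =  - 691/696=- 2^( - 3 )*3^( - 1) * 29^( - 1)*691^1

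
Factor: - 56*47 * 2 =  -2^4*7^1*47^1 = - 5264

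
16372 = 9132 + 7240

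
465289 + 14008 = 479297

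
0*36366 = 0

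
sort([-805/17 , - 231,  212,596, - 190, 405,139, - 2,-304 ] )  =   [ - 304, - 231, - 190, - 805/17, - 2,139,212,405,596]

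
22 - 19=3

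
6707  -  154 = 6553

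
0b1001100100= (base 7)1533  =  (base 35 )HH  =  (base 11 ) 507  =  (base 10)612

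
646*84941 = 54871886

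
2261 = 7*323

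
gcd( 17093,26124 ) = 1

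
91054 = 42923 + 48131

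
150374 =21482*7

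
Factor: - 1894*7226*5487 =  - 75095323428 = - 2^2*3^1*31^1*59^1*947^1 *3613^1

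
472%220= 32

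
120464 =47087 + 73377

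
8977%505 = 392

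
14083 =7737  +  6346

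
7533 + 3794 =11327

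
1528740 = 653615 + 875125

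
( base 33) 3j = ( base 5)433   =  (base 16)76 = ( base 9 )141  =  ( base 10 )118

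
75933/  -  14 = -75933/14 = -  5423.79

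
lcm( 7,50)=350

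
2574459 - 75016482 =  - 72442023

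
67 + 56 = 123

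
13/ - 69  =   - 13/69 = - 0.19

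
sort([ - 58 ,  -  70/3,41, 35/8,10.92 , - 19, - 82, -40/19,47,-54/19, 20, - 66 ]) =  [ - 82 ,  -  66, - 58, - 70/3,-19,  -  54/19, - 40/19,35/8,10.92,20,41 , 47]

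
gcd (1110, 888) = 222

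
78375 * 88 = 6897000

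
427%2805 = 427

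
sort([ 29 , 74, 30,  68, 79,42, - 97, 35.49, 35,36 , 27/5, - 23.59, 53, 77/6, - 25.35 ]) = [ - 97,-25.35, - 23.59,  27/5, 77/6, 29,30,  35,  35.49, 36,42,53,  68,  74, 79 ]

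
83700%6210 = 2970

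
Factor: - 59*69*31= - 126201 = - 3^1*23^1*31^1*59^1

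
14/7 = 2 = 2.00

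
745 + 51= 796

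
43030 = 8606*5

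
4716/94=2358/47 = 50.17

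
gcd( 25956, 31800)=12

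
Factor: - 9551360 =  - 2^9* 5^1 * 7^1*13^1*41^1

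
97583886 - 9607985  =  87975901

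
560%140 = 0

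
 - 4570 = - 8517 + 3947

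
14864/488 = 30 + 28/61 = 30.46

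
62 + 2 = 64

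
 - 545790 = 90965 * (  -  6)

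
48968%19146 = 10676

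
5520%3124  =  2396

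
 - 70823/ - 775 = 91+ 298/775 = 91.38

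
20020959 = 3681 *5439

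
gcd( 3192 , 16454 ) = 38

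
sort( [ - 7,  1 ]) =[ -7 , 1] 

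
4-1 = 3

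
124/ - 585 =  - 1 + 461/585 = - 0.21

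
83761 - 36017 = 47744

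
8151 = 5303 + 2848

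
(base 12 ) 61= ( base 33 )27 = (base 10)73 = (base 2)1001001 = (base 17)45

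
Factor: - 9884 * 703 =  - 2^2*7^1*19^1*37^1*353^1 = - 6948452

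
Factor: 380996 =2^2*7^1 *11^1*1237^1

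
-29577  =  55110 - 84687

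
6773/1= 6773 = 6773.00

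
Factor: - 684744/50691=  - 824/61 = -  2^3*61^(  -  1 )*103^1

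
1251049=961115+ 289934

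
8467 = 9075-608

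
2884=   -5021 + 7905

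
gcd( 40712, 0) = 40712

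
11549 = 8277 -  - 3272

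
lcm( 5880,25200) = 176400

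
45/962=45/962 = 0.05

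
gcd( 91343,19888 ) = 1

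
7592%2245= 857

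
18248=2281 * 8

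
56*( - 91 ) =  - 5096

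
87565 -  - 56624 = 144189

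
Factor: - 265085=-5^1*53017^1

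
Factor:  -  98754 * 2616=-2^4*3^2 * 109^2 * 151^1 = -  258340464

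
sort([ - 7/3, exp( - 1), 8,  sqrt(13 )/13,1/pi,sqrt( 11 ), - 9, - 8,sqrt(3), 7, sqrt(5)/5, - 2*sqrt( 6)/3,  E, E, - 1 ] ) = [  -  9, - 8, - 7/3, - 2*sqrt(6) /3, - 1, sqrt( 13 )/13, 1/pi, exp( - 1), sqrt( 5)/5,sqrt(3), E,E, sqrt(11),7,8]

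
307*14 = 4298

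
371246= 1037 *358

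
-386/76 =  - 6 + 35/38=-  5.08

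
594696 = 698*852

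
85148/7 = 12164 = 12164.00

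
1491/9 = 497/3 = 165.67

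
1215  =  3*405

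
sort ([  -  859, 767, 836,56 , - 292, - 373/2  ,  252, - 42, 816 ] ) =[ - 859, - 292,  -  373/2 , - 42,56 , 252,767,816,  836 ] 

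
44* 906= 39864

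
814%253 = 55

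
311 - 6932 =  - 6621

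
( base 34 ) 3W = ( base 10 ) 134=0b10000110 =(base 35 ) 3T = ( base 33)42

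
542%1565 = 542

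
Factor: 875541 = 3^1*23^1*12689^1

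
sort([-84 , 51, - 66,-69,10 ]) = [ - 84,-69, - 66, 10, 51]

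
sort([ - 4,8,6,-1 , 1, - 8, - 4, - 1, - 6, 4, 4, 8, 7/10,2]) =[ - 8 , - 6, - 4, - 4, - 1, - 1,7/10 , 1, 2, 4,4,6, 8 , 8] 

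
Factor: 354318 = 2^1*3^1*59053^1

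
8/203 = 8/203 = 0.04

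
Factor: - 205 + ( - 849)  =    -  1054 = -  2^1*17^1 * 31^1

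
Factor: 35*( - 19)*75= -3^1*5^3 * 7^1*19^1 = - 49875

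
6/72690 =1/12115  =  0.00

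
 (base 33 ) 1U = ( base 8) 77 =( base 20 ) 33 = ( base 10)63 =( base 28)27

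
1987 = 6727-4740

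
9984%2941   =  1161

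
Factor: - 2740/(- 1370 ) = 2 = 2^1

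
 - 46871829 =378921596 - 425793425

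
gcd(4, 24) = 4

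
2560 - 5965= - 3405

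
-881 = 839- 1720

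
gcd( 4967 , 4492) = 1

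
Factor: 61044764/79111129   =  2^2*11^1*53^1 * 5171^( - 1) * 15299^( - 1) *26177^1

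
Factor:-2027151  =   - 3^2*7^1*23^1*1399^1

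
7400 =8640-1240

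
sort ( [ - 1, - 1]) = [ - 1,-1] 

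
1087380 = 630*1726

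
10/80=1/8 = 0.12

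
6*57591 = 345546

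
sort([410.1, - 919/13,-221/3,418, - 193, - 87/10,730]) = [ - 193 , - 221/3, - 919/13, - 87/10,410.1, 418,730 ] 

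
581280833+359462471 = 940743304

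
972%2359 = 972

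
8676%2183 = 2127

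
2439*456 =1112184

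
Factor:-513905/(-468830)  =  102781/93766 = 2^( - 1)*7^1  *173^(-1 )*271^(-1)*14683^1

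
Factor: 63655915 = 5^1*53^1*89^1*2699^1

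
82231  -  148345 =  - 66114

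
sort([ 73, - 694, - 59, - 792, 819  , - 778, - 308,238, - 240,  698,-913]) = [  -  913 , - 792,-778, -694, - 308, - 240, - 59,  73,  238,  698,  819 ] 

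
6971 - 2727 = 4244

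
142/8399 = 142/8399  =  0.02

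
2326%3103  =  2326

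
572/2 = 286 = 286.00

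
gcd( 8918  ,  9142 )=14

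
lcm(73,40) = 2920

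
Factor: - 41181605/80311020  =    -  2^( - 2 )*3^( - 1)*1338517^( - 1)*8236321^1=- 8236321/16062204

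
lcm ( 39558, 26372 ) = 79116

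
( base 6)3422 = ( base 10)806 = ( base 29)rn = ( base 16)326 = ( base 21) 1H8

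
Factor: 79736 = 2^3*9967^1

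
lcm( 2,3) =6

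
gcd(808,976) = 8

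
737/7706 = 737/7706 = 0.10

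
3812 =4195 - 383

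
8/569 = 8/569 = 0.01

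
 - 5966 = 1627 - 7593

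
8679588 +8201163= 16880751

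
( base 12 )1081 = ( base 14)945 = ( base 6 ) 12241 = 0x721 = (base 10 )1825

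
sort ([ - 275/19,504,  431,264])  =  [- 275/19,264, 431 , 504] 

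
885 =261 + 624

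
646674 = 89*7266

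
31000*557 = 17267000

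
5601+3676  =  9277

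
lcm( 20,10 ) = 20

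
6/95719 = 6/95719= 0.00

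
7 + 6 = 13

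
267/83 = 267/83=   3.22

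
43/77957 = 43/77957=0.00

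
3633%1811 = 11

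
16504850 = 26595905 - 10091055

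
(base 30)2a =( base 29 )2C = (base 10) 70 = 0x46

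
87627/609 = 143+ 180/203 = 143.89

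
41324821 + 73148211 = 114473032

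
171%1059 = 171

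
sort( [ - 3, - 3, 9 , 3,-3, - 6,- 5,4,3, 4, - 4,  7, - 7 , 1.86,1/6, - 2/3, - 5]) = [ - 7, -6, - 5, - 5, - 4 , - 3, - 3, - 3, - 2/3, 1/6,1.86,  3,3,  4,  4, 7, 9] 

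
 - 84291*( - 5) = 421455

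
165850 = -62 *( - 2675)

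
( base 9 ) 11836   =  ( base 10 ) 7971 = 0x1f23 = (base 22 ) GA7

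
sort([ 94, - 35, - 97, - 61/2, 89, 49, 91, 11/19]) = [ - 97, - 35,-61/2, 11/19, 49, 89, 91, 94]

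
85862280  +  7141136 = 93003416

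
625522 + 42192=667714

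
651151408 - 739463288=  - 88311880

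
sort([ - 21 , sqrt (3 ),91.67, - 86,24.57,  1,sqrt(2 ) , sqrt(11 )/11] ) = [ - 86, - 21,  sqrt( 11 ) /11,1,  sqrt(2 ), sqrt(3),24.57, 91.67 ] 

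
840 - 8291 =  - 7451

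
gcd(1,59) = 1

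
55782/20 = 27891/10 = 2789.10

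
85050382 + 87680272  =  172730654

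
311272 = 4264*73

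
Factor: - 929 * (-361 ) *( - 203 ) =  - 7^1*19^2*29^1*929^1  =  - 68079907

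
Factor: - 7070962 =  - 2^1 * 47^1*75223^1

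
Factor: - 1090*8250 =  - 2^2*3^1*5^4*11^1 * 109^1=- 8992500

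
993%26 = 5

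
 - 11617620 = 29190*( - 398)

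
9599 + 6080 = 15679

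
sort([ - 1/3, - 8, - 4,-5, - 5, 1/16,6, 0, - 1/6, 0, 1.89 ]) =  [ - 8, - 5,  -  5,- 4, -1/3, - 1/6, 0, 0, 1/16, 1.89,6 ]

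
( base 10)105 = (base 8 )151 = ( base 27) 3o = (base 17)63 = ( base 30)3f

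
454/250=227/125 = 1.82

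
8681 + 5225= 13906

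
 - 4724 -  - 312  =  -4412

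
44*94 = 4136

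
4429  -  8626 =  - 4197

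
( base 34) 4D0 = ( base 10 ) 5066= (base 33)4LH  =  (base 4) 1033022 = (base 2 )1001111001010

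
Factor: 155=5^1*31^1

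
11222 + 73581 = 84803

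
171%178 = 171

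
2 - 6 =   -  4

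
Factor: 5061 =3^1*7^1 * 241^1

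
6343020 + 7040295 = 13383315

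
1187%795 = 392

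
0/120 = 0 = 0.00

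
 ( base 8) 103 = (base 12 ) 57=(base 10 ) 67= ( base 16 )43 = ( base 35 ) 1W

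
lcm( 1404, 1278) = 99684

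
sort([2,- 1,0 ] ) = [ - 1,0,2]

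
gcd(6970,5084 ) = 82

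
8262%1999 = 266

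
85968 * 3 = 257904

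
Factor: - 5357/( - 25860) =2^(  -  2)*3^( - 1 )*5^( - 1)*11^1 * 431^ (-1)*487^1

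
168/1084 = 42/271 = 0.15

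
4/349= 4/349 = 0.01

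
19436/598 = 32 + 150/299 = 32.50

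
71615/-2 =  - 35808 + 1/2  =  - 35807.50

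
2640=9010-6370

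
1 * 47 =47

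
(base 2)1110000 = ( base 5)422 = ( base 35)37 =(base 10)112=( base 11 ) A2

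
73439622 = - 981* ( - 74862 )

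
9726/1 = 9726 = 9726.00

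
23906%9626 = 4654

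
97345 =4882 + 92463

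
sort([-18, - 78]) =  [ - 78,-18]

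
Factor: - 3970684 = - 2^2*227^1*4373^1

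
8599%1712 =39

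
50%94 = 50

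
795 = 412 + 383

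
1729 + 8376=10105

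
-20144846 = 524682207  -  544827053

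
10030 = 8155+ 1875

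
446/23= 446/23 = 19.39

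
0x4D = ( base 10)77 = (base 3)2212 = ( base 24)35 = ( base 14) 57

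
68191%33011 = 2169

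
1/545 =1/545 = 0.00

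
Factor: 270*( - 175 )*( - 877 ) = 2^1*3^3 * 5^3*7^1*877^1  =  41438250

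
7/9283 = 7/9283 = 0.00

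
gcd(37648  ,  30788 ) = 4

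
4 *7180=28720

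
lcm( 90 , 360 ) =360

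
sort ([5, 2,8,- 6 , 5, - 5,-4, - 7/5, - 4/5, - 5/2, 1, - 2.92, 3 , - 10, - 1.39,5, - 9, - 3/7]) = [-10, - 9, - 6,  -  5, - 4, - 2.92, - 5/2, - 7/5,-1.39,-4/5,-3/7, 1, 2, 3, 5, 5,5, 8]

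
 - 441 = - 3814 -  -3373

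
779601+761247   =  1540848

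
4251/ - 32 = - 4251/32 = - 132.84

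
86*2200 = 189200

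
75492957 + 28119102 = 103612059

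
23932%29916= 23932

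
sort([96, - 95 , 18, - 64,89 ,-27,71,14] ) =[ - 95, - 64,- 27,14,18,71,89,96]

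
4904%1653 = 1598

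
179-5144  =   - 4965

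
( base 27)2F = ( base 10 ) 69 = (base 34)21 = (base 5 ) 234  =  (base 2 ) 1000101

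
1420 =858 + 562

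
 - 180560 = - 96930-83630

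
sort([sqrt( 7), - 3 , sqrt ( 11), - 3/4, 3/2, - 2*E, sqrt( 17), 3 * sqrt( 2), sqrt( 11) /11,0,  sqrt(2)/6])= [ - 2*E, - 3,  -  3/4,  0, sqrt( 2 ) /6,sqrt( 11)/11 , 3/2,  sqrt( 7),sqrt( 11 ), sqrt(17 ),3*sqrt(2 ) ]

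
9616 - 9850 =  - 234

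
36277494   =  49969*726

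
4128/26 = 2064/13 = 158.77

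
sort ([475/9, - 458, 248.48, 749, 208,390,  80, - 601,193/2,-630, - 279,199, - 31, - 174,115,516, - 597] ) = [ - 630, - 601, - 597, - 458, - 279,-174, - 31,475/9,  80,193/2,115,199,  208, 248.48,390,516,749]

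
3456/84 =288/7= 41.14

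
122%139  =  122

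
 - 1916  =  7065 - 8981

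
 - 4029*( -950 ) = 3827550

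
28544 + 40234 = 68778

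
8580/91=94 + 2/7  =  94.29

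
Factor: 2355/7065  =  3^(  -  1) = 1/3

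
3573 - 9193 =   -  5620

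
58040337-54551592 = 3488745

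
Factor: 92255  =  5^1*18451^1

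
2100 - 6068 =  - 3968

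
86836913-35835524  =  51001389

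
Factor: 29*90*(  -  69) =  - 180090 = -  2^1*3^3*5^1*23^1*29^1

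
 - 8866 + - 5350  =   - 14216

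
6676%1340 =1316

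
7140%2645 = 1850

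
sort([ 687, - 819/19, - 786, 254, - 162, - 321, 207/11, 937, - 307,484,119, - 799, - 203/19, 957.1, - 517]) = [ - 799, - 786, - 517,  -  321, - 307, - 162, - 819/19, - 203/19, 207/11,  119,  254 , 484,687, 937,957.1 ] 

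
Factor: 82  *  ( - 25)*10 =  - 2^2*5^3*41^1=- 20500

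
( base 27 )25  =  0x3b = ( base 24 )2B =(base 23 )2d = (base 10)59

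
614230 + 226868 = 841098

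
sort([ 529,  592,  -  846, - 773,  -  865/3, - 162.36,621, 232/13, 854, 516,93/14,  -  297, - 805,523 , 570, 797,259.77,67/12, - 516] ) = [ - 846, - 805 ,-773, - 516 ,-297, - 865/3, - 162.36,67/12,93/14, 232/13 , 259.77,516,523, 529, 570, 592, 621,797,854 ]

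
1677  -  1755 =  - 78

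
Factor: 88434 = 2^1*3^2*17^3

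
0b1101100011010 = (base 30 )7L8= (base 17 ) 1702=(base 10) 6938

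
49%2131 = 49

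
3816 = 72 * 53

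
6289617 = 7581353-1291736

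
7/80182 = 7/80182 = 0.00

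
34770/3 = 11590 = 11590.00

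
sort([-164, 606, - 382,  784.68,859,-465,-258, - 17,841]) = [ - 465,  -  382,-258,  -  164, - 17,606, 784.68,841,859]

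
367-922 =  -  555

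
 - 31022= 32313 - 63335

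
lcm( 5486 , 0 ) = 0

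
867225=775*1119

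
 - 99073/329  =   - 302 + 285/329 = - 301.13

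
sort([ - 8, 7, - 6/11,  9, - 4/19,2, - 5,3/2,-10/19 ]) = [ - 8, - 5, - 6/11, - 10/19,- 4/19,3/2,2,7,  9 ] 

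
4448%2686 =1762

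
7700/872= 1925/218 = 8.83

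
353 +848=1201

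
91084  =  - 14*(-6506) 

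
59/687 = 59/687 =0.09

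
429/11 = 39 =39.00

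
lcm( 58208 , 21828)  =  174624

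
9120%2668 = 1116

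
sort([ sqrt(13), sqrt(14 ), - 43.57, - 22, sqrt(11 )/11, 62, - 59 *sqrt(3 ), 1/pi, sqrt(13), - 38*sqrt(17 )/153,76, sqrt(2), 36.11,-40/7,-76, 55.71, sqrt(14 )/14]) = [-59*sqrt( 3),-76,-43.57, - 22,-40/7, - 38*sqrt(17)/153, sqrt(14 )/14  ,  sqrt(11)/11, 1/pi,  sqrt( 2), sqrt(13), sqrt (13 ),sqrt(14), 36.11,55.71, 62, 76]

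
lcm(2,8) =8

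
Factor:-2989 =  -7^2  *61^1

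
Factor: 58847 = 83^1 *709^1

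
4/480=1/120 = 0.01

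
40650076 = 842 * 48278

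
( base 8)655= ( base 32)DD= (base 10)429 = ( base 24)HL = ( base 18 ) 15F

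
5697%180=117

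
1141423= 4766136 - 3624713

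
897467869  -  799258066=98209803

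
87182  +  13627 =100809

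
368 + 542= 910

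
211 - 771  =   - 560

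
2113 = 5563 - 3450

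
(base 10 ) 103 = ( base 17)61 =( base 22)4f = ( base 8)147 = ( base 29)3g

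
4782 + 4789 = 9571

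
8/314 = 4/157 = 0.03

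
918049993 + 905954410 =1824004403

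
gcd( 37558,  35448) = 422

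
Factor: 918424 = 2^3*13^1 * 8831^1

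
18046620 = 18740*963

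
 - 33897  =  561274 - 595171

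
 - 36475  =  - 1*36475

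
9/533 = 9/533 = 0.02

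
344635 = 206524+138111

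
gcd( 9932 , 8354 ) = 2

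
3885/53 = 73 + 16/53 = 73.30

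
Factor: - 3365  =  -5^1*673^1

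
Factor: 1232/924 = 4/3= 2^2*3^( - 1)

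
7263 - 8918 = -1655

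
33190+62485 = 95675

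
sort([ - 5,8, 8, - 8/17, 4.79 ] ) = [ - 5,  -  8/17,  4.79,8, 8 ]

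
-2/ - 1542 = 1/771 = 0.00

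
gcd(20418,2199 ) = 3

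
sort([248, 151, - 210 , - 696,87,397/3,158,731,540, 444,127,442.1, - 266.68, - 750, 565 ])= [ - 750, - 696, - 266.68, - 210, 87,127,397/3, 151,158, 248,442.1 , 444, 540,565,731]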